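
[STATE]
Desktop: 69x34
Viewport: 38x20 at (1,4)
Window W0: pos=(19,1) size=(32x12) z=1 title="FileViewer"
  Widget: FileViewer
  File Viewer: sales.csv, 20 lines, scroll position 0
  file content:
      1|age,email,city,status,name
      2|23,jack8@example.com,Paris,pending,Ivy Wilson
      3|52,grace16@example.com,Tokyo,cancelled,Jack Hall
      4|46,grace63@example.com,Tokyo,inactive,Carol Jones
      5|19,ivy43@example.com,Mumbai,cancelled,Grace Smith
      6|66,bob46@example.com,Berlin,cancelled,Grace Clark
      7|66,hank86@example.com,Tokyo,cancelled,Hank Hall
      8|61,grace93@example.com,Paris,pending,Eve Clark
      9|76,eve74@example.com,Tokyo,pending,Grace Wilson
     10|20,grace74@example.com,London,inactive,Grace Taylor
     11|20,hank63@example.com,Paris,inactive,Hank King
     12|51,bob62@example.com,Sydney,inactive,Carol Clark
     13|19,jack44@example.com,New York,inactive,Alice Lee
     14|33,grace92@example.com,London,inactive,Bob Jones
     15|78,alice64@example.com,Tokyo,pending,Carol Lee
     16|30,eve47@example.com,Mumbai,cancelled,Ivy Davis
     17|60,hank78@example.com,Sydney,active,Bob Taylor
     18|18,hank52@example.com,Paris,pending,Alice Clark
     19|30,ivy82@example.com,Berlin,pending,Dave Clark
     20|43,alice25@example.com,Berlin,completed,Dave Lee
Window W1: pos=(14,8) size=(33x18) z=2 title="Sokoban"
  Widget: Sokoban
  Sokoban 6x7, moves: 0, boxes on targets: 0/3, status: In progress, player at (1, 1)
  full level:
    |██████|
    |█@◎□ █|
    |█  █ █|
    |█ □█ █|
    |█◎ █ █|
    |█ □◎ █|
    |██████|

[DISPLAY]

                  ┃age,email,city,stat
                  ┃23,jack8@example.co
                  ┃52,grace16@example.
                  ┃46,grace63@example.
             ┏━━━━━━━━━━━━━━━━━━━━━━━━
             ┃ Sokoban                
             ┠────────────────────────
             ┃██████                  
             ┃█@◎□ █                  
             ┃█  █ █                  
             ┃█ □█ █                  
             ┃█◎ █ █                  
             ┃█ □◎ █                  
             ┃██████                  
             ┃Moves: 0  0/3           
             ┃                        
             ┃                        
             ┃                        
             ┃                        
             ┃                        


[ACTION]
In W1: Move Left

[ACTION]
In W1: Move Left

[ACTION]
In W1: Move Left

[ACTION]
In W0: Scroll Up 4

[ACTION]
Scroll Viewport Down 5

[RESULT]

             ┃ Sokoban                
             ┠────────────────────────
             ┃██████                  
             ┃█@◎□ █                  
             ┃█  █ █                  
             ┃█ □█ █                  
             ┃█◎ █ █                  
             ┃█ □◎ █                  
             ┃██████                  
             ┃Moves: 0  0/3           
             ┃                        
             ┃                        
             ┃                        
             ┃                        
             ┃                        
             ┃                        
             ┗━━━━━━━━━━━━━━━━━━━━━━━━
                                      
                                      
                                      


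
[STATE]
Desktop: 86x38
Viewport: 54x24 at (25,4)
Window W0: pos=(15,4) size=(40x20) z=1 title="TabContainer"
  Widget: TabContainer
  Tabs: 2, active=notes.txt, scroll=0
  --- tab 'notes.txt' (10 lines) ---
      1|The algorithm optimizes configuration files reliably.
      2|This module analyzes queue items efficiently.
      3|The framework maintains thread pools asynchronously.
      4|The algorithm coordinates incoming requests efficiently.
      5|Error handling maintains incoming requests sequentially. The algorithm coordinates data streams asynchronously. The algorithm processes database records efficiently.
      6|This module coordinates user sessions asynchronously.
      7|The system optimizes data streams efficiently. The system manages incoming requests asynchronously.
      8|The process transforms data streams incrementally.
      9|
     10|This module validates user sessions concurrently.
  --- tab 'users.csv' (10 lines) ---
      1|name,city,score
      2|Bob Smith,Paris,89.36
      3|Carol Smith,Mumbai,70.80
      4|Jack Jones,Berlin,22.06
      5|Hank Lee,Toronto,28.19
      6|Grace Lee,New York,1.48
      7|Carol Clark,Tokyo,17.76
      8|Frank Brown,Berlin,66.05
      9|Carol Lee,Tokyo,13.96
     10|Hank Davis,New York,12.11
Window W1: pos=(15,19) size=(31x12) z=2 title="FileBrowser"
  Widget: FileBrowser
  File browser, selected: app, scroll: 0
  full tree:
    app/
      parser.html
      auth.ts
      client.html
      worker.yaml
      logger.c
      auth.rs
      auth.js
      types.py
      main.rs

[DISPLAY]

━━━━━━━━━━━━━━━━━━━━━━━━━━━━━┓                        
iner                         ┃                        
─────────────────────────────┨                        
t]│ users.csv                ┃                        
─────────────────────────────┃                        
ithm optimizes configuration ┃                        
le analyzes queue items effic┃                        
work maintains thread pools a┃                        
ithm coordinates incoming req┃                        
dling maintains incoming requ┃                        
le coordinates user sessions ┃                        
m optimizes data streams effi┃                        
ss transforms data streams in┃                        
                             ┃                        
le validates user sessions co┃                        
━━━━━━━━━━━━━━━━━━━━┓        ┃                        
ser                 ┃        ┃                        
────────────────────┨        ┃                        
/                   ┃        ┃                        
r.html              ┃━━━━━━━━┛                        
ts                  ┃                                 
t.html              ┃                                 
r.yaml              ┃                                 
r.c                 ┃                                 


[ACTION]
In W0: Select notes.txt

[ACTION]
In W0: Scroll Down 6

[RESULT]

━━━━━━━━━━━━━━━━━━━━━━━━━━━━━┓                        
iner                         ┃                        
─────────────────────────────┨                        
t]│ users.csv                ┃                        
─────────────────────────────┃                        
m optimizes data streams effi┃                        
ss transforms data streams in┃                        
                             ┃                        
le validates user sessions co┃                        
                             ┃                        
                             ┃                        
                             ┃                        
                             ┃                        
                             ┃                        
                             ┃                        
━━━━━━━━━━━━━━━━━━━━┓        ┃                        
ser                 ┃        ┃                        
────────────────────┨        ┃                        
/                   ┃        ┃                        
r.html              ┃━━━━━━━━┛                        
ts                  ┃                                 
t.html              ┃                                 
r.yaml              ┃                                 
r.c                 ┃                                 


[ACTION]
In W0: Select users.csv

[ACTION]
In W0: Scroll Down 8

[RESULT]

━━━━━━━━━━━━━━━━━━━━━━━━━━━━━┓                        
iner                         ┃                        
─────────────────────────────┨                        
t │[users.csv]               ┃                        
─────────────────────────────┃                        
,Tokyo,13.96                 ┃                        
s,New York,12.11             ┃                        
                             ┃                        
                             ┃                        
                             ┃                        
                             ┃                        
                             ┃                        
                             ┃                        
                             ┃                        
                             ┃                        
━━━━━━━━━━━━━━━━━━━━┓        ┃                        
ser                 ┃        ┃                        
────────────────────┨        ┃                        
/                   ┃        ┃                        
r.html              ┃━━━━━━━━┛                        
ts                  ┃                                 
t.html              ┃                                 
r.yaml              ┃                                 
r.c                 ┃                                 


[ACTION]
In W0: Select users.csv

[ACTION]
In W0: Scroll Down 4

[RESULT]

━━━━━━━━━━━━━━━━━━━━━━━━━━━━━┓                        
iner                         ┃                        
─────────────────────────────┨                        
t │[users.csv]               ┃                        
─────────────────────────────┃                        
Toronto,28.19                ┃                        
,New York,1.48               ┃                        
rk,Tokyo,17.76               ┃                        
wn,Berlin,66.05              ┃                        
,Tokyo,13.96                 ┃                        
s,New York,12.11             ┃                        
                             ┃                        
                             ┃                        
                             ┃                        
                             ┃                        
━━━━━━━━━━━━━━━━━━━━┓        ┃                        
ser                 ┃        ┃                        
────────────────────┨        ┃                        
/                   ┃        ┃                        
r.html              ┃━━━━━━━━┛                        
ts                  ┃                                 
t.html              ┃                                 
r.yaml              ┃                                 
r.c                 ┃                                 


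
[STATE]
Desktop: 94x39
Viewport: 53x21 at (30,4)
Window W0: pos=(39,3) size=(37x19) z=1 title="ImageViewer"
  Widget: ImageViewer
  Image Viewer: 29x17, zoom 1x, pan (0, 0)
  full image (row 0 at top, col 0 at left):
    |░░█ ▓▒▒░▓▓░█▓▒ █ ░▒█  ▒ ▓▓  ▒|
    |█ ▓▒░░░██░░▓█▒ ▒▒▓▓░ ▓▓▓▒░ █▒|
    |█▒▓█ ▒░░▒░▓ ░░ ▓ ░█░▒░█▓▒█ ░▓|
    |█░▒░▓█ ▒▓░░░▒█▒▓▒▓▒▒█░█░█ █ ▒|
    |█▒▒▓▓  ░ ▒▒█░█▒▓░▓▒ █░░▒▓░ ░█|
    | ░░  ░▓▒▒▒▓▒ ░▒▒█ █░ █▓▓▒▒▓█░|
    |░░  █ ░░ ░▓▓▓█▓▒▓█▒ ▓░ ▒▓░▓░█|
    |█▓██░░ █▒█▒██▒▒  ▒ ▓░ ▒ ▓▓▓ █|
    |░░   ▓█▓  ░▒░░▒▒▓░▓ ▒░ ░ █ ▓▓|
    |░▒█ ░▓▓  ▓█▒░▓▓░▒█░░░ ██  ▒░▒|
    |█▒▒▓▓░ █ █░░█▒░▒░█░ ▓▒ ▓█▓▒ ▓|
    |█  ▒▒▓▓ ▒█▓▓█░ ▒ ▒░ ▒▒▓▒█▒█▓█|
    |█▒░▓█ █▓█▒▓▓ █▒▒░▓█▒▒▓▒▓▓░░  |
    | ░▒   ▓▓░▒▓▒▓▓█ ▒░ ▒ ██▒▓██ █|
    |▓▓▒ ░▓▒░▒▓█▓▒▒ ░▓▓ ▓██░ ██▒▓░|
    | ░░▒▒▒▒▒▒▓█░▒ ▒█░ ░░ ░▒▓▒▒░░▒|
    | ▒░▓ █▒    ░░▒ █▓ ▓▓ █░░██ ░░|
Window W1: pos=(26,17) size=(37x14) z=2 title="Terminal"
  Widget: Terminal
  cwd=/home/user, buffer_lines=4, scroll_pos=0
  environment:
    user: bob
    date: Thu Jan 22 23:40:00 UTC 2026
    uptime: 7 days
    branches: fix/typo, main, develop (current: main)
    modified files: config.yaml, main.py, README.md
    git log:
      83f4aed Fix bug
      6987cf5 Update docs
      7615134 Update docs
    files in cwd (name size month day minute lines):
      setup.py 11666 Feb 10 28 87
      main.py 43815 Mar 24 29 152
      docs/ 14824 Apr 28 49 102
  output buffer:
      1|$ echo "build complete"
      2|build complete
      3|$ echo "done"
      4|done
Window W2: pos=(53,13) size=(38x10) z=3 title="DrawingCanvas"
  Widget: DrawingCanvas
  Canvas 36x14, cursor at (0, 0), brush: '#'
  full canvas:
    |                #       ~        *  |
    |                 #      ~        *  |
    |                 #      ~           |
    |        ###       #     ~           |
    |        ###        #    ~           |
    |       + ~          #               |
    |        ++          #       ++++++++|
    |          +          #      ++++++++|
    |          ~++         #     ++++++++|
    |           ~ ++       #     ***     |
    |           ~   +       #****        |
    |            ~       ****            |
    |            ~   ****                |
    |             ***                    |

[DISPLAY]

         ┃ ImageViewer                       ┃       
         ┠───────────────────────────────────┨       
         ┃░░█ ▓▒▒░▓▓░█▓▒ █ ░▒█  ▒ ▓▓  ▒      ┃       
         ┃█ ▓▒░░░██░░▓█▒ ▒▒▓▓░ ▓▓▓▒░ █▒      ┃       
         ┃█▒▓█ ▒░░▒░▓ ░░ ▓ ░█░▒░█▓▒█ ░▓      ┃       
         ┃█░▒░▓█ ▒▓░░░▒█▒▓▒▓▒▒█░█░█ █ ▒      ┃       
         ┃█▒▒▓▓  ░ ▒▒█░█▒▓░▓▒ █░░▒▓░ ░█      ┃       
         ┃ ░░  ░▓▒▒▒▓▒ ░▒▒█ █░ █▓▓▒▒▓█░      ┃       
         ┃░░  █ ░░ ░▓▓▓█▓▒▓█▒ ▓░ ▒▓░▓░█      ┃       
         ┃█▓██░░ █▒█▒██┏━━━━━━━━━━━━━━━━━━━━━━━━━━━━━
         ┃░░   ▓█▓  ░▒░┃ DrawingCanvas               
         ┃░▒█ ░▓▓  ▓█▒░┠─────────────────────────────
         ┃█▒▒▓▓░ █ █░░█┃+               #       ~    
━━━━━━━━━━━━━━━━━━━━━━━┃                 #      ~    
rminal                 ┃                 #      ~    
───────────────────────┃        ###       #     ~    
cho "build complete"   ┃        ###        #    ~    
ld complete            ┃       + ~          #        
cho "done"             ┗━━━━━━━━━━━━━━━━━━━━━━━━━━━━━
e                               ┃                    
                                ┃                    


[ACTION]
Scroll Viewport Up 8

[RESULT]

                                                     
                                                     
                                                     
         ┏━━━━━━━━━━━━━━━━━━━━━━━━━━━━━━━━━━━┓       
         ┃ ImageViewer                       ┃       
         ┠───────────────────────────────────┨       
         ┃░░█ ▓▒▒░▓▓░█▓▒ █ ░▒█  ▒ ▓▓  ▒      ┃       
         ┃█ ▓▒░░░██░░▓█▒ ▒▒▓▓░ ▓▓▓▒░ █▒      ┃       
         ┃█▒▓█ ▒░░▒░▓ ░░ ▓ ░█░▒░█▓▒█ ░▓      ┃       
         ┃█░▒░▓█ ▒▓░░░▒█▒▓▒▓▒▒█░█░█ █ ▒      ┃       
         ┃█▒▒▓▓  ░ ▒▒█░█▒▓░▓▒ █░░▒▓░ ░█      ┃       
         ┃ ░░  ░▓▒▒▒▓▒ ░▒▒█ █░ █▓▓▒▒▓█░      ┃       
         ┃░░  █ ░░ ░▓▓▓█▓▒▓█▒ ▓░ ▒▓░▓░█      ┃       
         ┃█▓██░░ █▒█▒██┏━━━━━━━━━━━━━━━━━━━━━━━━━━━━━
         ┃░░   ▓█▓  ░▒░┃ DrawingCanvas               
         ┃░▒█ ░▓▓  ▓█▒░┠─────────────────────────────
         ┃█▒▒▓▓░ █ █░░█┃+               #       ~    
━━━━━━━━━━━━━━━━━━━━━━━┃                 #      ~    
rminal                 ┃                 #      ~    
───────────────────────┃        ###       #     ~    
cho "build complete"   ┃        ###        #    ~    


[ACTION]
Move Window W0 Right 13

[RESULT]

                                                     
                                                     
                                                     
                      ┏━━━━━━━━━━━━━━━━━━━━━━━━━━━━━━
                      ┃ ImageViewer                  
                      ┠──────────────────────────────
                      ┃░░█ ▓▒▒░▓▓░█▓▒ █ ░▒█  ▒ ▓▓  ▒ 
                      ┃█ ▓▒░░░██░░▓█▒ ▒▒▓▓░ ▓▓▓▒░ █▒ 
                      ┃█▒▓█ ▒░░▒░▓ ░░ ▓ ░█░▒░█▓▒█ ░▓ 
                      ┃█░▒░▓█ ▒▓░░░▒█▒▓▒▓▒▒█░█░█ █ ▒ 
                      ┃█▒▒▓▓  ░ ▒▒█░█▒▓░▓▒ █░░▒▓░ ░█ 
                      ┃ ░░  ░▓▒▒▒▓▒ ░▒▒█ █░ █▓▓▒▒▓█░ 
                      ┃░░  █ ░░ ░▓▓▓█▓▒▓█▒ ▓░ ▒▓░▓░█ 
                      ┃┏━━━━━━━━━━━━━━━━━━━━━━━━━━━━━
                      ┃┃ DrawingCanvas               
                      ┃┠─────────────────────────────
                      ┃┃+               #       ~    
━━━━━━━━━━━━━━━━━━━━━━━┃                 #      ~    
rminal                 ┃                 #      ~    
───────────────────────┃        ###       #     ~    
cho "build complete"   ┃        ###        #    ~    


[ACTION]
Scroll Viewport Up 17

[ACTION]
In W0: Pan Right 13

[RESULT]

                                                     
                                                     
                                                     
                      ┏━━━━━━━━━━━━━━━━━━━━━━━━━━━━━━
                      ┃ ImageViewer                  
                      ┠──────────────────────────────
                      ┃▒ █ ░▒█  ▒ ▓▓  ▒              
                      ┃▒ ▒▒▓▓░ ▓▓▓▒░ █▒              
                      ┃░ ▓ ░█░▒░█▓▒█ ░▓              
                      ┃█▒▓▒▓▒▒█░█░█ █ ▒              
                      ┃█▒▓░▓▒ █░░▒▓░ ░█              
                      ┃░▒▒█ █░ █▓▓▒▒▓█░              
                      ┃█▓▒▓█▒ ▓░ ▒▓░▓░█              
                      ┃┏━━━━━━━━━━━━━━━━━━━━━━━━━━━━━
                      ┃┃ DrawingCanvas               
                      ┃┠─────────────────────────────
                      ┃┃+               #       ~    
━━━━━━━━━━━━━━━━━━━━━━━┃                 #      ~    
rminal                 ┃                 #      ~    
───────────────────────┃        ###       #     ~    
cho "build complete"   ┃        ###        #    ~    


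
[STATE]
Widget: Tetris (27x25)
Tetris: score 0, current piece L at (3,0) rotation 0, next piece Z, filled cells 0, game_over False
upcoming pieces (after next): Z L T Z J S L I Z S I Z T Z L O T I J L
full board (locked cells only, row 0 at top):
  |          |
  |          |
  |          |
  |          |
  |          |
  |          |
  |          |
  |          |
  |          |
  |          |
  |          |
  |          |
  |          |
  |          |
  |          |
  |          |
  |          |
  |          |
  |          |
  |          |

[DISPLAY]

     ▒    │Next:           
   ▒▒▒    │▓▓              
          │ ▓▓             
          │                
          │                
          │                
          │Score:          
          │0               
          │                
          │                
          │                
          │                
          │                
          │                
          │                
          │                
          │                
          │                
          │                
          │                
          │                
          │                
          │                
          │                
          │                


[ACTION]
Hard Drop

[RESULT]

   ▓▓     │Next:           
    ▓▓    │▓▓              
          │ ▓▓             
          │                
          │                
          │                
          │Score:          
          │0               
          │                
          │                
          │                
          │                
          │                
          │                
          │                
          │                
          │                
          │                
     ▒    │                
   ▒▒▒    │                
          │                
          │                
          │                
          │                
          │                


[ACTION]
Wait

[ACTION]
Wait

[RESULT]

          │Next:           
          │▓▓              
   ▓▓     │ ▓▓             
    ▓▓    │                
          │                
          │                
          │Score:          
          │0               
          │                
          │                
          │                
          │                
          │                
          │                
          │                
          │                
          │                
          │                
     ▒    │                
   ▒▒▒    │                
          │                
          │                
          │                
          │                
          │                


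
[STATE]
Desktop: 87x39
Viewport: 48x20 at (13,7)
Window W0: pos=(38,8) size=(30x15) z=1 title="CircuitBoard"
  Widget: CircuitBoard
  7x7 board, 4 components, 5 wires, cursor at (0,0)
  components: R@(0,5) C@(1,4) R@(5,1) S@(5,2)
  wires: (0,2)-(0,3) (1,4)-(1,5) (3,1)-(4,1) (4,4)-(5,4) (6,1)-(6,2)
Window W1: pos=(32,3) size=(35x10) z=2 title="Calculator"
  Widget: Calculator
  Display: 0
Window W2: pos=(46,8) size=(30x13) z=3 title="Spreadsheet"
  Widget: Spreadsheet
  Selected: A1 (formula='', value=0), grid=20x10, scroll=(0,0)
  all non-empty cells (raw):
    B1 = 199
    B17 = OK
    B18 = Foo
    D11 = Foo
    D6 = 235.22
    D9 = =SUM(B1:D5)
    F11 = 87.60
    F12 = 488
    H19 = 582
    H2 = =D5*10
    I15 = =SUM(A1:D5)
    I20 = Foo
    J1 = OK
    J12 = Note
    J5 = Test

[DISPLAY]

                   ┃┌───┬───┬───┬───┐           
                   ┃│ 7 │ 8 │ 9 │┏━━━━━━━━━━━━━━
                   ┃├───┼───┼───┼┃ Spreadsheet  
                   ┃│ 4 │ 5 │ 6 │┠──────────────
                   ┃└───┴───┴───┴┃A1:           
                   ┗━━━━━━━━━━━━━┃       A      
                         ┃       ┃--------------
                         ┃1      ┃  1      [0]  
                         ┃       ┃  2        0  
                         ┃2      ┃  3        0  
                         ┃       ┃  4        0  
                         ┃3      ┃  5        0  
                         ┃       ┃  6        0  
                         ┃4      ┗━━━━━━━━━━━━━━
                         ┃                    │ 
                         ┗━━━━━━━━━━━━━━━━━━━━━━
                                                
                                                
                                                
                                                


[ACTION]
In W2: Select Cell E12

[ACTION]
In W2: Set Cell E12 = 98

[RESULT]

                   ┃┌───┬───┬───┬───┐           
                   ┃│ 7 │ 8 │ 9 │┏━━━━━━━━━━━━━━
                   ┃├───┼───┼───┼┃ Spreadsheet  
                   ┃│ 4 │ 5 │ 6 │┠──────────────
                   ┃└───┴───┴───┴┃E12: 98       
                   ┗━━━━━━━━━━━━━┃       A      
                         ┃       ┃--------------
                         ┃1      ┃  1        0  
                         ┃       ┃  2        0  
                         ┃2      ┃  3        0  
                         ┃       ┃  4        0  
                         ┃3      ┃  5        0  
                         ┃       ┃  6        0  
                         ┃4      ┗━━━━━━━━━━━━━━
                         ┃                    │ 
                         ┗━━━━━━━━━━━━━━━━━━━━━━
                                                
                                                
                                                
                                                


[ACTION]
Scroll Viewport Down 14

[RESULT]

                         ┃       ┃  6        0  
                         ┃4      ┗━━━━━━━━━━━━━━
                         ┃                    │ 
                         ┗━━━━━━━━━━━━━━━━━━━━━━
                                                
                                                
                                                
                                                
                                                
                                                
                                                
                                                
                                                
                                                
                                                
                                                
                                                
                                                
                                                
                                                


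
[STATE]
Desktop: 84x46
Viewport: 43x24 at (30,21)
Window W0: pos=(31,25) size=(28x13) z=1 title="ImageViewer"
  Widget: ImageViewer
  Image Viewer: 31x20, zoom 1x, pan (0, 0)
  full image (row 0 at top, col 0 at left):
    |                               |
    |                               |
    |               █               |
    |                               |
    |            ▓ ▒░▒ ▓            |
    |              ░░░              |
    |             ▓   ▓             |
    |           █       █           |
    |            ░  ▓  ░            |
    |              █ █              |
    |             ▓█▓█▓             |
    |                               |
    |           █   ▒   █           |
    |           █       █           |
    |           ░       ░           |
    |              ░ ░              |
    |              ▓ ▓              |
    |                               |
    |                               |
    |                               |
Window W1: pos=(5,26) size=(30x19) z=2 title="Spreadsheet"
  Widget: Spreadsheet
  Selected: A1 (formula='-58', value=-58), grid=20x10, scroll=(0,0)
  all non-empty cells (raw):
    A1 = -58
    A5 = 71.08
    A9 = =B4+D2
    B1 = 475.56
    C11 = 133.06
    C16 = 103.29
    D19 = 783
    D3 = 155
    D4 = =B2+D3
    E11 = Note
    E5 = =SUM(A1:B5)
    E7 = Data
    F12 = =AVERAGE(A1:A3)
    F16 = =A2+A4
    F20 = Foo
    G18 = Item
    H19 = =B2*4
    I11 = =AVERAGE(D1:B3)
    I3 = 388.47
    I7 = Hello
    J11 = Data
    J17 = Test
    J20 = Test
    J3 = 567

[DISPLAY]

                                           
                                           
                                           
                                           
 ┏━━━━━━━━━━━━━━━━━━━━━━━━━━┓              
━━━━┓ageViewer              ┃              
    ┃───────────────────────┨              
────┨                       ┃              
    ┃                       ┃              
    ┃            █          ┃              
----┃                       ┃              
   0┃         ▓ ▒░▒ ▓       ┃              
   0┃           ░░░         ┃              
   0┃          ▓   ▓        ┃              
   0┃        █       █      ┃              
   0┃         ░  ▓  ░       ┃              
   0┃━━━━━━━━━━━━━━━━━━━━━━━┛              
   0┃                                      
   0┃                                      
   0┃                                      
   0┃                                      
3.06┃                                      
   0┃                                      
━━━━┛                                      


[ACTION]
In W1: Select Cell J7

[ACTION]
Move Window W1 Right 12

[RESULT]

                                           
                                           
                                           
                                           
 ┏━━━━━━━━━━━━━━━━━━━━━━━━━━┓              
━━━━━━━━━━━━━━━━┓           ┃              
                ┃───────────┨              
────────────────┨           ┃              
                ┃           ┃              
   B       C    ┃█          ┃              
----------------┃           ┃              
  475.56       0┃░▒ ▓       ┃              
       0       0┃░░         ┃              
       0       0┃  ▓        ┃              
       0       0┃    █      ┃              
       0       0┃▓  ░       ┃              
       0       0┃━━━━━━━━━━━┛              
       0       0┃                          
       0       0┃                          
       0       0┃                          
       0       0┃                          
       0  133.06┃                          
       0       0┃                          
━━━━━━━━━━━━━━━━┛                          


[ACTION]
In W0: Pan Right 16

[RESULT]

                                           
                                           
                                           
                                           
 ┏━━━━━━━━━━━━━━━━━━━━━━━━━━┓              
━━━━━━━━━━━━━━━━┓           ┃              
                ┃───────────┨              
────────────────┨           ┃              
                ┃           ┃              
   B       C    ┃           ┃              
----------------┃           ┃              
  475.56       0┃           ┃              
       0       0┃           ┃              
       0       0┃           ┃              
       0       0┃           ┃              
       0       0┃           ┃              
       0       0┃━━━━━━━━━━━┛              
       0       0┃                          
       0       0┃                          
       0       0┃                          
       0       0┃                          
       0  133.06┃                          
       0       0┃                          
━━━━━━━━━━━━━━━━┛                          


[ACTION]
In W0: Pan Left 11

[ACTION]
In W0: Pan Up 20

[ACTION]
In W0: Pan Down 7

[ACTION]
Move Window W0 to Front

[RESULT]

                                           
                                           
                                           
                                           
 ┏━━━━━━━━━━━━━━━━━━━━━━━━━━┓              
━┃ ImageViewer              ┃              
 ┠──────────────────────────┨              
─┃      █       █           ┃              
 ┃       ░  ▓  ░            ┃              
 ┃         █ █              ┃              
-┃        ▓█▓█▓             ┃              
 ┃                          ┃              
 ┃      █   ▒   █           ┃              
 ┃      █       █           ┃              
 ┃      ░       ░           ┃              
 ┃         ░ ░              ┃              
 ┗━━━━━━━━━━━━━━━━━━━━━━━━━━┛              
       0       0┃                          
       0       0┃                          
       0       0┃                          
       0       0┃                          
       0  133.06┃                          
       0       0┃                          
━━━━━━━━━━━━━━━━┛                          


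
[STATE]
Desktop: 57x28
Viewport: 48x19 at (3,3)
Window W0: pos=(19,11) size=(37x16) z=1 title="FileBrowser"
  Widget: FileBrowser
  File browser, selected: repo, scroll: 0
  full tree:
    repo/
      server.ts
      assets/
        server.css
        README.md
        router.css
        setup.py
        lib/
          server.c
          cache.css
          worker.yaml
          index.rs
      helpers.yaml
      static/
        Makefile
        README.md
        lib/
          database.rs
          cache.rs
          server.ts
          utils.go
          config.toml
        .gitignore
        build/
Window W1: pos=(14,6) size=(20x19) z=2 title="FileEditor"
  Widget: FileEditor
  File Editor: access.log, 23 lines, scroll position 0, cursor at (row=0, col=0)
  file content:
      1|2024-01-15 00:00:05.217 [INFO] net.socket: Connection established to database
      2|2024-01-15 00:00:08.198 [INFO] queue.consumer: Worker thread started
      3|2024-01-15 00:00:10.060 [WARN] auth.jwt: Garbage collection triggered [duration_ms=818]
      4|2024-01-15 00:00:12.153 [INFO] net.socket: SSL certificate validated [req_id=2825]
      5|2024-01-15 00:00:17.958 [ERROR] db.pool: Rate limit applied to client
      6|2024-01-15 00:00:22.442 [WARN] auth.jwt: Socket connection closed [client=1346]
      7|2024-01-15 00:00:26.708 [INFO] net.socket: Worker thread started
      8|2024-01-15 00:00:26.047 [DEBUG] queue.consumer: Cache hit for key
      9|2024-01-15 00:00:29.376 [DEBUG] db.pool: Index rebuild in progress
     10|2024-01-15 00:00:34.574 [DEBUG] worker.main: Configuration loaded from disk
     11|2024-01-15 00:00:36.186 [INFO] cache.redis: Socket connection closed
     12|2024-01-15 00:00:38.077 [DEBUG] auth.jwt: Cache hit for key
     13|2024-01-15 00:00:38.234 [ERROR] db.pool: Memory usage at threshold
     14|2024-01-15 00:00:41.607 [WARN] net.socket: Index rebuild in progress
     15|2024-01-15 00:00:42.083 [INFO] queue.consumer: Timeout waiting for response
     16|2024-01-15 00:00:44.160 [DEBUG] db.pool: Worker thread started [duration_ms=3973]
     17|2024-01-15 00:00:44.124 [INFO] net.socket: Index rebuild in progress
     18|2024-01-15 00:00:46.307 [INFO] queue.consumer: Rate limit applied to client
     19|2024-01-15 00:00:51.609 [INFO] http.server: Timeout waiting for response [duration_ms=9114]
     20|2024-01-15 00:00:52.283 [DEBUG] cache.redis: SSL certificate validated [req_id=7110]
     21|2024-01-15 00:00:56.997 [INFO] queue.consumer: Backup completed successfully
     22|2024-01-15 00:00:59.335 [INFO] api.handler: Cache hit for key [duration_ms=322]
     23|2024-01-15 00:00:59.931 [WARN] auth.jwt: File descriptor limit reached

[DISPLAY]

                                                
                                                
                                                
           ┏━━━━━━━━━━━━━━━━━━┓                 
           ┃ FileEditor       ┃                 
           ┠──────────────────┨                 
           ┃█024-01-15 00:00:▲┃                 
           ┃2024-01-15 00:00:█┃                 
           ┃2024-01-15 00:00:░┃━━━━━━━━━━━━━━━━━
           ┃2024-01-15 00:00:░┃                 
           ┃2024-01-15 00:00:░┃─────────────────
           ┃2024-01-15 00:00:░┃                 
           ┃2024-01-15 00:00:░┃                 
           ┃2024-01-15 00:00:░┃/                
           ┃2024-01-15 00:00:░┃ml               
           ┃2024-01-15 00:00:░┃/                
           ┃2024-01-15 00:00:░┃                 
           ┃2024-01-15 00:00:░┃                 
           ┃2024-01-15 00:00:░┃                 


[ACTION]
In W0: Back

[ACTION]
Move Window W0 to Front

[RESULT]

                                                
                                                
                                                
           ┏━━━━━━━━━━━━━━━━━━┓                 
           ┃ FileEditor       ┃                 
           ┠──────────────────┨                 
           ┃█024-01-15 00:00:▲┃                 
           ┃2024-01-15 00:00:█┃                 
           ┃2024┏━━━━━━━━━━━━━━━━━━━━━━━━━━━━━━━
           ┃2024┃ FileBrowser                   
           ┃2024┠───────────────────────────────
           ┃2024┃> [-] repo/                    
           ┃2024┃    server.ts                  
           ┃2024┃    [+] assets/                
           ┃2024┃    helpers.yaml               
           ┃2024┃    [+] static/                
           ┃2024┃                               
           ┃2024┃                               
           ┃2024┃                               
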